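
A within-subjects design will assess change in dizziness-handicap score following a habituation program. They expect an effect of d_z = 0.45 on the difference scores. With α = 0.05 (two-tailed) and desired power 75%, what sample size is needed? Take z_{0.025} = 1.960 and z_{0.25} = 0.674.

For a paired (one-sample on differences) test: n = ((z_{α/2} + z_β) / d)².
z_{α/2} + z_β = 1.960 + 0.674 = 2.634.
n = (2.634 / 0.45)² = 5.853² = 34.26.
Round up.

n = 35 pairs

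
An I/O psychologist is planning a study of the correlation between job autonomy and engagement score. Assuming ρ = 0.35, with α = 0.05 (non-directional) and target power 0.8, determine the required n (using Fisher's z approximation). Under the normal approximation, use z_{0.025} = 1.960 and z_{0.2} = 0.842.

Fisher's z: C = ½·ln((1+r)/(1−r)) = ½·ln(2.0769) = 0.3654.
n = ((z_{α/2} + z_β)/C)² + 3.
(1.960 + 0.842) / 0.3654 = 2.802 / 0.3654 = 7.668.
n = 7.668² + 3 = 58.80 + 3 = 61.8.
Round up.

n = 62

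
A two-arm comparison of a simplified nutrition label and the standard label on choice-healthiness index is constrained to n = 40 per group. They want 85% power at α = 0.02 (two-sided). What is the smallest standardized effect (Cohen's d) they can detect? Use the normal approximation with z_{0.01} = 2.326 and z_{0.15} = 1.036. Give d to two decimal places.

For two independent groups of n = 40 each: d_min = (z_{α/2} + z_β)·√(2/n).
z-sum = 2.326 + 1.036 = 3.362.
d_min = 3.362 × √(2/40) = 3.362 × 0.2236 = 0.752.

d_min ≈ 0.75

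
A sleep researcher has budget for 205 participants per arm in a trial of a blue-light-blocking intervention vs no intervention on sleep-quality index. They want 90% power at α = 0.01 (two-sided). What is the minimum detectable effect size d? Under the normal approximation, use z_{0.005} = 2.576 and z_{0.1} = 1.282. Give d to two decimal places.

d_min ≈ 0.38

For two independent groups of n = 205 each: d_min = (z_{α/2} + z_β)·√(2/n).
z-sum = 2.576 + 1.282 = 3.858.
d_min = 3.858 × √(2/205) = 3.858 × 0.0988 = 0.381.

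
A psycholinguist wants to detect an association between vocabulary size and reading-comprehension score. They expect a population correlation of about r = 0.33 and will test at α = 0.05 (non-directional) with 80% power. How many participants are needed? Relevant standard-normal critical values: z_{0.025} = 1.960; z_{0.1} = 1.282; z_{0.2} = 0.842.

Fisher's z: C = ½·ln((1+r)/(1−r)) = ½·ln(1.9851) = 0.3428.
n = ((z_{α/2} + z_β)/C)² + 3.
(1.960 + 0.842) / 0.3428 = 2.802 / 0.3428 = 8.174.
n = 8.174² + 3 = 66.81 + 3 = 69.8.
Round up.

n = 70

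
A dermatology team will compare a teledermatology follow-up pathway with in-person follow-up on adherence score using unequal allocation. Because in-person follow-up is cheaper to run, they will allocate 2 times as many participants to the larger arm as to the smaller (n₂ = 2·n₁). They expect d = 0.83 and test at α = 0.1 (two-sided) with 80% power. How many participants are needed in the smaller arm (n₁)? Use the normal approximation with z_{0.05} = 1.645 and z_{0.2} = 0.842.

n₁ = 14

With allocation ratio k = n₂/n₁ = 2, Var(x̄₁−x̄₂) = σ²(1/n₁ + 1/(k·n₁)) = σ²·(k+1)/(k·n₁).
So n₁ = (1 + 1/k)·((z_{α/2} + z_β)/d)² = 1.500 × (2.487/0.83)².
n₁ = 1.500 × 8.98 = 13.5.
Round up: n₁ = 14, giving n₂ = 2 × 14 = 28.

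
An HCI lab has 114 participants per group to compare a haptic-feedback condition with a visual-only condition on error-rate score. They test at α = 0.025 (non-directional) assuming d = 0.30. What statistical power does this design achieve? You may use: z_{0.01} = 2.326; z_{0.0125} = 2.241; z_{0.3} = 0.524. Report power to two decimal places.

For two equal groups, power = Φ(d·√(n/2) − z_{α/2}).
d·√(n/2) = 0.30 × √(114/2) = 0.30 × 7.550 = 2.265.
z_β = 2.265 − 2.241 = 0.024.
Power = Φ(0.024) = 0.510.

power ≈ 0.51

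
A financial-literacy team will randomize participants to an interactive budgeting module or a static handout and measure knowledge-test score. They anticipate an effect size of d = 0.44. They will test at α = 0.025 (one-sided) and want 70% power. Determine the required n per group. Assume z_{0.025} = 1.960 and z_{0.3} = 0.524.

n = 64 per group

For two independent groups with equal n: n = 2·((z_{α} + z_β) / d)².
z_{α} + z_β = 1.960 + 0.524 = 2.484.
n = 2 × (2.484 / 0.44)² = 2 × 5.645² = 2 × 31.87 = 63.7.
Round up to the next whole participant.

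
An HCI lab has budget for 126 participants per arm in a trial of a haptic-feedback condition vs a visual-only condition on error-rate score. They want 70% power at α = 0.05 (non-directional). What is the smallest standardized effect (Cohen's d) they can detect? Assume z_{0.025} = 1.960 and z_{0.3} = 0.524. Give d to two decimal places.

For two independent groups of n = 126 each: d_min = (z_{α/2} + z_β)·√(2/n).
z-sum = 1.960 + 0.524 = 2.484.
d_min = 2.484 × √(2/126) = 2.484 × 0.1260 = 0.313.

d_min ≈ 0.31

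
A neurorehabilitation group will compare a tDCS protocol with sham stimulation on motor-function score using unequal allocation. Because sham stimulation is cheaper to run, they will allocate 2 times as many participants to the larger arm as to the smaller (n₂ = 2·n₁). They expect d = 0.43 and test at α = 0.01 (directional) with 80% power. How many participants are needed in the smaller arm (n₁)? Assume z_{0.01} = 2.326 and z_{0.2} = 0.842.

With allocation ratio k = n₂/n₁ = 2, Var(x̄₁−x̄₂) = σ²(1/n₁ + 1/(k·n₁)) = σ²·(k+1)/(k·n₁).
So n₁ = (1 + 1/k)·((z_{α} + z_β)/d)² = 1.500 × (3.168/0.43)².
n₁ = 1.500 × 54.28 = 81.4.
Round up: n₁ = 82, giving n₂ = 2 × 82 = 164.

n₁ = 82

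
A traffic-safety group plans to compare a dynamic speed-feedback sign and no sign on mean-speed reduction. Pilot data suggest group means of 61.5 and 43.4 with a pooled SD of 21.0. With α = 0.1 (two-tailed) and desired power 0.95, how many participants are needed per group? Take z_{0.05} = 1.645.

Cohen's d = |M₁ − M₂| / SD_pooled = |61.5 − 43.4| / 21.0 = 18.1 / 21.0 = 0.862.
For two independent groups with equal n: n = 2·((z_{α/2} + z_β) / d)².
z_{α/2} + z_β = 1.645 + 1.645 = 3.290.
n = 2 × (3.290 / 0.862)² = 2 × 3.817² = 2 × 14.57 = 29.1.
Round up to the next whole participant.

n = 30 per group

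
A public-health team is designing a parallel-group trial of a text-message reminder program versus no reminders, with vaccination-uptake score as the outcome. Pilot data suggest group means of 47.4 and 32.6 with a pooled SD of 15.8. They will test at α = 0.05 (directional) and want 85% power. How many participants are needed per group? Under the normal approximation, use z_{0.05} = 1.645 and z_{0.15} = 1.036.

Cohen's d = |M₁ − M₂| / SD_pooled = |47.4 − 32.6| / 15.8 = 14.8 / 15.8 = 0.937.
For two independent groups with equal n: n = 2·((z_{α} + z_β) / d)².
z_{α} + z_β = 1.645 + 1.036 = 2.681.
n = 2 × (2.681 / 0.937)² = 2 × 2.861² = 2 × 8.19 = 16.4.
Round up to the next whole participant.

n = 17 per group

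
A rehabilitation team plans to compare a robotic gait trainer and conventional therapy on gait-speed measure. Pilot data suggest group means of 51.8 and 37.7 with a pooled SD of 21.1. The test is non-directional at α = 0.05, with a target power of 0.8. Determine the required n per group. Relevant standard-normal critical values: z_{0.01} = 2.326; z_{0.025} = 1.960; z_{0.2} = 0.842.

Cohen's d = |M₁ − M₂| / SD_pooled = |51.8 − 37.7| / 21.1 = 14.1 / 21.1 = 0.668.
For two independent groups with equal n: n = 2·((z_{α/2} + z_β) / d)².
z_{α/2} + z_β = 1.960 + 0.842 = 2.802.
n = 2 × (2.802 / 0.668)² = 2 × 4.195² = 2 × 17.59 = 35.2.
Round up to the next whole participant.

n = 36 per group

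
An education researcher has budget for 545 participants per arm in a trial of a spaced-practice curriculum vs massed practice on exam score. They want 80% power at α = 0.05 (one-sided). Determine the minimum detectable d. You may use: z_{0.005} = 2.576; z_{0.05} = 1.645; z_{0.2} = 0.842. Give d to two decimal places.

d_min ≈ 0.15

For two independent groups of n = 545 each: d_min = (z_{α} + z_β)·√(2/n).
z-sum = 1.645 + 0.842 = 2.487.
d_min = 2.487 × √(2/545) = 2.487 × 0.0606 = 0.151.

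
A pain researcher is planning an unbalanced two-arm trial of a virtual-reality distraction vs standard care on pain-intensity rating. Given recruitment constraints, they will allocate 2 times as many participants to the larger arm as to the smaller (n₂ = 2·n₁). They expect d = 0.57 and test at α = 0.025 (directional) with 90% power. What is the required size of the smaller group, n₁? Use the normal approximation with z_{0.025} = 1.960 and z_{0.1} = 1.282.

n₁ = 49

With allocation ratio k = n₂/n₁ = 2, Var(x̄₁−x̄₂) = σ²(1/n₁ + 1/(k·n₁)) = σ²·(k+1)/(k·n₁).
So n₁ = (1 + 1/k)·((z_{α} + z_β)/d)² = 1.500 × (3.242/0.57)².
n₁ = 1.500 × 32.35 = 48.5.
Round up: n₁ = 49, giving n₂ = 2 × 49 = 98.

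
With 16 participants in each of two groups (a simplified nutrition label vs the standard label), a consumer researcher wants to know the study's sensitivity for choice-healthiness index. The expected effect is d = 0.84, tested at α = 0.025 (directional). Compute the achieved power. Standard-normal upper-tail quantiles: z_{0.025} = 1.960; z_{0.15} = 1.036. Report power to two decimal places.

For two equal groups, power = Φ(d·√(n/2) − z_{α}).
d·√(n/2) = 0.84 × √(16/2) = 0.84 × 2.828 = 2.376.
z_β = 2.376 − 1.960 = 0.416.
Power = Φ(0.416) = 0.661.

power ≈ 0.66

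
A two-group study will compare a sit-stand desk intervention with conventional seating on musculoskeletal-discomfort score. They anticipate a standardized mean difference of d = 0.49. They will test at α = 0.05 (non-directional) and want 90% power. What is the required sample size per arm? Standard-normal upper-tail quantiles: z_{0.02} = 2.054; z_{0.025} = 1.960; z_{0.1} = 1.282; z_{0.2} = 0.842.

For two independent groups with equal n: n = 2·((z_{α/2} + z_β) / d)².
z_{α/2} + z_β = 1.960 + 1.282 = 3.242.
n = 2 × (3.242 / 0.49)² = 2 × 6.616² = 2 × 43.78 = 87.6.
Round up to the next whole participant.

n = 88 per group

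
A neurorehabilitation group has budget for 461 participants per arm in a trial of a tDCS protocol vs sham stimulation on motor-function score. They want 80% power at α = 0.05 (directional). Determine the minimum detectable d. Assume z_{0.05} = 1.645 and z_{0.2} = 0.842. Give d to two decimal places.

For two independent groups of n = 461 each: d_min = (z_{α} + z_β)·√(2/n).
z-sum = 1.645 + 0.842 = 2.487.
d_min = 2.487 × √(2/461) = 2.487 × 0.0659 = 0.164.

d_min ≈ 0.16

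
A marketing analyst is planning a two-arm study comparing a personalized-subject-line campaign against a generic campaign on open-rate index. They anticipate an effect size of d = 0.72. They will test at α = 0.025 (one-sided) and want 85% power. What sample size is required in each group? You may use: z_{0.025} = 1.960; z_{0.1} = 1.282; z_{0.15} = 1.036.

n = 35 per group

For two independent groups with equal n: n = 2·((z_{α} + z_β) / d)².
z_{α} + z_β = 1.960 + 1.036 = 2.996.
n = 2 × (2.996 / 0.72)² = 2 × 4.161² = 2 × 17.31 = 34.6.
Round up to the next whole participant.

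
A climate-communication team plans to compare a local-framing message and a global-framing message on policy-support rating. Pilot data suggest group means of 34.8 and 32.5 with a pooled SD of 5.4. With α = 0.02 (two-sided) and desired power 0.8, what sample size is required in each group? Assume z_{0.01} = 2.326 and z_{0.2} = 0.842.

n = 111 per group

Cohen's d = |M₁ − M₂| / SD_pooled = |34.8 − 32.5| / 5.4 = 2.3 / 5.4 = 0.426.
For two independent groups with equal n: n = 2·((z_{α/2} + z_β) / d)².
z_{α/2} + z_β = 2.326 + 0.842 = 3.168.
n = 2 × (3.168 / 0.426)² = 2 × 7.437² = 2 × 55.30 = 110.6.
Round up to the next whole participant.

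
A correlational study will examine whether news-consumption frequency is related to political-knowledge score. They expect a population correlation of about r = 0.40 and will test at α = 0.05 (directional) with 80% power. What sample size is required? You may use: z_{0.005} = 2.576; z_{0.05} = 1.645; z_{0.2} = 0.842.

Fisher's z: C = ½·ln((1+r)/(1−r)) = ½·ln(2.3333) = 0.4236.
n = ((z_{α} + z_β)/C)² + 3.
(1.645 + 0.842) / 0.4236 = 2.487 / 0.4236 = 5.871.
n = 5.871² + 3 = 34.47 + 3 = 37.5.
Round up.

n = 38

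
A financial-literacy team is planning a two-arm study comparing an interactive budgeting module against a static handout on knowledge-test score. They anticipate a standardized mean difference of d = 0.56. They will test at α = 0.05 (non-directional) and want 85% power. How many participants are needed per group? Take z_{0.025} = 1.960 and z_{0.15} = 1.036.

For two independent groups with equal n: n = 2·((z_{α/2} + z_β) / d)².
z_{α/2} + z_β = 1.960 + 1.036 = 2.996.
n = 2 × (2.996 / 0.56)² = 2 × 5.350² = 2 × 28.62 = 57.2.
Round up to the next whole participant.

n = 58 per group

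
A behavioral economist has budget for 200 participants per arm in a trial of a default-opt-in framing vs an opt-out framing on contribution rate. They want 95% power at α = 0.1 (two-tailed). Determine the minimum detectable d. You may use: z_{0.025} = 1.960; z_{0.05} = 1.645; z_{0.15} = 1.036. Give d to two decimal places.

For two independent groups of n = 200 each: d_min = (z_{α/2} + z_β)·√(2/n).
z-sum = 1.645 + 1.645 = 3.290.
d_min = 3.290 × √(2/200) = 3.290 × 0.1000 = 0.329.

d_min ≈ 0.33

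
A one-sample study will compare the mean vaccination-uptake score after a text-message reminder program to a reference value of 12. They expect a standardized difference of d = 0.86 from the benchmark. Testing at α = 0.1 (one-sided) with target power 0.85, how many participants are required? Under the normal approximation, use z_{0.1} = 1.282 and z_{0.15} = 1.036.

For a one-sample test: n = ((z_{α} + z_β) / d)².
z_{α} + z_β = 1.282 + 1.036 = 2.318.
n = (2.318 / 0.86)² = 2.695² = 7.26.
Round up.

n = 8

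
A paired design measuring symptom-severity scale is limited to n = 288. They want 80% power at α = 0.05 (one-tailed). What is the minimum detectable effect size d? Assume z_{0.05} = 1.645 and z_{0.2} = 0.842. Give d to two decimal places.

For a single sample (or paired design) of n = 288: d_min = (z_{α} + z_β)/√n.
z-sum = 1.645 + 0.842 = 2.487.
d_min = 2.487 / √288 = 2.487 / 16.971 = 0.147.

d_min ≈ 0.15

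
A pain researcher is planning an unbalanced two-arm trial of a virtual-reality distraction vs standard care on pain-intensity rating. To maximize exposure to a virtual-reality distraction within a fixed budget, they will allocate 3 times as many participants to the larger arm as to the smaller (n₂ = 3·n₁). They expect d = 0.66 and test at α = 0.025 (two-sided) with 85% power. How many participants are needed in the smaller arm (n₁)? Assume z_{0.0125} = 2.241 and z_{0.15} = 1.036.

With allocation ratio k = n₂/n₁ = 3, Var(x̄₁−x̄₂) = σ²(1/n₁ + 1/(k·n₁)) = σ²·(k+1)/(k·n₁).
So n₁ = (1 + 1/k)·((z_{α/2} + z_β)/d)² = 1.333 × (3.277/0.66)².
n₁ = 1.333 × 24.65 = 32.9.
Round up: n₁ = 33, giving n₂ = 3 × 33 = 99.

n₁ = 33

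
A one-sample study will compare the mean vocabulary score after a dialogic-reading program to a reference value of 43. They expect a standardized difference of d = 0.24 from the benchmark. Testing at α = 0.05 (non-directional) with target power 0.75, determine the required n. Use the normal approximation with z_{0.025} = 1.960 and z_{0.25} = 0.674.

n = 121

For a one-sample test: n = ((z_{α/2} + z_β) / d)².
z_{α/2} + z_β = 1.960 + 0.674 = 2.634.
n = (2.634 / 0.24)² = 10.975² = 120.45.
Round up.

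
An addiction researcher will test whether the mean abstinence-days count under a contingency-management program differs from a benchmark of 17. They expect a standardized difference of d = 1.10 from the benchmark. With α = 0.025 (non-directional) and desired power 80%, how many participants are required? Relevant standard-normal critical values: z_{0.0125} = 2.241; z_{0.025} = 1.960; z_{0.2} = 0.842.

n = 8

For a one-sample test: n = ((z_{α/2} + z_β) / d)².
z_{α/2} + z_β = 2.241 + 0.842 = 3.083.
n = (3.083 / 1.10)² = 2.803² = 7.86.
Round up.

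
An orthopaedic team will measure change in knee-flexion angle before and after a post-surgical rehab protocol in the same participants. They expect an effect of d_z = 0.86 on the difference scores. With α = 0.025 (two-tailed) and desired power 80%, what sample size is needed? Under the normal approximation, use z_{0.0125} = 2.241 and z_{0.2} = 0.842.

n = 13 pairs

For a paired (one-sample on differences) test: n = ((z_{α/2} + z_β) / d)².
z_{α/2} + z_β = 2.241 + 0.842 = 3.083.
n = (3.083 / 0.86)² = 3.585² = 12.85.
Round up.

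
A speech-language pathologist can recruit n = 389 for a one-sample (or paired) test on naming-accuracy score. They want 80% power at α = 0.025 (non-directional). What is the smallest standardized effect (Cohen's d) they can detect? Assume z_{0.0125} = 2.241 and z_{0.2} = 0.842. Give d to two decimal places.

For a single sample (or paired design) of n = 389: d_min = (z_{α/2} + z_β)/√n.
z-sum = 2.241 + 0.842 = 3.083.
d_min = 3.083 / √389 = 3.083 / 19.723 = 0.156.

d_min ≈ 0.16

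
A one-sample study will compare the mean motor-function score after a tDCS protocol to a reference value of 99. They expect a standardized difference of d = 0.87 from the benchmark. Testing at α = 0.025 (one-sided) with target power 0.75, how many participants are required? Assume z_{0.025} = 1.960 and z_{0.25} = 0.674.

n = 10

For a one-sample test: n = ((z_{α} + z_β) / d)².
z_{α} + z_β = 1.960 + 0.674 = 2.634.
n = (2.634 / 0.87)² = 3.028² = 9.17.
Round up.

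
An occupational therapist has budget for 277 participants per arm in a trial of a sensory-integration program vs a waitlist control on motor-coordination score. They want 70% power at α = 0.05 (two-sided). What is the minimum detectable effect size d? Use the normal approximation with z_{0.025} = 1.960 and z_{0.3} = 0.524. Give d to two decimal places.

For two independent groups of n = 277 each: d_min = (z_{α/2} + z_β)·√(2/n).
z-sum = 1.960 + 0.524 = 2.484.
d_min = 2.484 × √(2/277) = 2.484 × 0.0850 = 0.211.

d_min ≈ 0.21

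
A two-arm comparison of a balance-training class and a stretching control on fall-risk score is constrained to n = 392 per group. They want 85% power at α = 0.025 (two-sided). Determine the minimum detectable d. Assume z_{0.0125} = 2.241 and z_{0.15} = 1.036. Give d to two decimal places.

For two independent groups of n = 392 each: d_min = (z_{α/2} + z_β)·√(2/n).
z-sum = 2.241 + 1.036 = 3.277.
d_min = 3.277 × √(2/392) = 3.277 × 0.0714 = 0.234.

d_min ≈ 0.23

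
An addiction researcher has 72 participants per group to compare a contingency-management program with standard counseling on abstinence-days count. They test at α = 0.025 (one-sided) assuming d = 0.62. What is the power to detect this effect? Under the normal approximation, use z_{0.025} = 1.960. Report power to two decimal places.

power ≈ 0.96

For two equal groups, power = Φ(d·√(n/2) − z_{α}).
d·√(n/2) = 0.62 × √(72/2) = 0.62 × 6.000 = 3.720.
z_β = 3.720 − 1.960 = 1.760.
Power = Φ(1.760) = 0.961.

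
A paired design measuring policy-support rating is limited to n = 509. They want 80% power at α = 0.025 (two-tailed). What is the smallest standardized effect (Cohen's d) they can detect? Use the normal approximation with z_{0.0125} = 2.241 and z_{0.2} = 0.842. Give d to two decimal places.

d_min ≈ 0.14

For a single sample (or paired design) of n = 509: d_min = (z_{α/2} + z_β)/√n.
z-sum = 2.241 + 0.842 = 3.083.
d_min = 3.083 / √509 = 3.083 / 22.561 = 0.137.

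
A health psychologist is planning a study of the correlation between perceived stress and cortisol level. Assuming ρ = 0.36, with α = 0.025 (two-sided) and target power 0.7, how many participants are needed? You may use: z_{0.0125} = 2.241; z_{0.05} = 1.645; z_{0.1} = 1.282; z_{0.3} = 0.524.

Fisher's z: C = ½·ln((1+r)/(1−r)) = ½·ln(2.1250) = 0.3769.
n = ((z_{α/2} + z_β)/C)² + 3.
(2.241 + 0.524) / 0.3769 = 2.765 / 0.3769 = 7.336.
n = 7.336² + 3 = 53.82 + 3 = 56.8.
Round up.

n = 57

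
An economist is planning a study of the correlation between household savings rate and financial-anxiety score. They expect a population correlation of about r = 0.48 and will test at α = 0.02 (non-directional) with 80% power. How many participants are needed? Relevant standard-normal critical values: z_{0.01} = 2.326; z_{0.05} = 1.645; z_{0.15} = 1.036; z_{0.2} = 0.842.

Fisher's z: C = ½·ln((1+r)/(1−r)) = ½·ln(2.8462) = 0.5230.
n = ((z_{α/2} + z_β)/C)² + 3.
(2.326 + 0.842) / 0.5230 = 3.168 / 0.5230 = 6.057.
n = 6.057² + 3 = 36.69 + 3 = 39.7.
Round up.

n = 40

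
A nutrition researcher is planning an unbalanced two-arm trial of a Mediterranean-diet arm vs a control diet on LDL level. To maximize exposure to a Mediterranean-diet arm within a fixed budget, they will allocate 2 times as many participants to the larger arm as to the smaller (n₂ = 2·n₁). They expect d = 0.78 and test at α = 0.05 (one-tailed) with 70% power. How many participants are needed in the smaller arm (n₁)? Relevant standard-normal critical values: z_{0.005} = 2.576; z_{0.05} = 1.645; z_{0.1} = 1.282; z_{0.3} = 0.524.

With allocation ratio k = n₂/n₁ = 2, Var(x̄₁−x̄₂) = σ²(1/n₁ + 1/(k·n₁)) = σ²·(k+1)/(k·n₁).
So n₁ = (1 + 1/k)·((z_{α} + z_β)/d)² = 1.500 × (2.169/0.78)².
n₁ = 1.500 × 7.73 = 11.6.
Round up: n₁ = 12, giving n₂ = 2 × 12 = 24.

n₁ = 12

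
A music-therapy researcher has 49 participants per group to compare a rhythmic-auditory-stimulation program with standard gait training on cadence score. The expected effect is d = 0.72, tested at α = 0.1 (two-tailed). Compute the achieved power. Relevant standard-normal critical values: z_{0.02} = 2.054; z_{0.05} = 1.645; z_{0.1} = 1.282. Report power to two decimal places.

For two equal groups, power = Φ(d·√(n/2) − z_{α/2}).
d·√(n/2) = 0.72 × √(49/2) = 0.72 × 4.950 = 3.564.
z_β = 3.564 − 1.645 = 1.919.
Power = Φ(1.919) = 0.972.

power ≈ 0.97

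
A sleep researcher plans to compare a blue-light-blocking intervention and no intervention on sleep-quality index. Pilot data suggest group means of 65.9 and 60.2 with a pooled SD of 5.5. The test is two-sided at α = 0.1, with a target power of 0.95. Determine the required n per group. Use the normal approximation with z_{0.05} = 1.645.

Cohen's d = |M₁ − M₂| / SD_pooled = |65.9 − 60.2| / 5.5 = 5.7 / 5.5 = 1.036.
For two independent groups with equal n: n = 2·((z_{α/2} + z_β) / d)².
z_{α/2} + z_β = 1.645 + 1.645 = 3.290.
n = 2 × (3.290 / 1.036)² = 2 × 3.176² = 2 × 10.08 = 20.2.
Round up to the next whole participant.

n = 21 per group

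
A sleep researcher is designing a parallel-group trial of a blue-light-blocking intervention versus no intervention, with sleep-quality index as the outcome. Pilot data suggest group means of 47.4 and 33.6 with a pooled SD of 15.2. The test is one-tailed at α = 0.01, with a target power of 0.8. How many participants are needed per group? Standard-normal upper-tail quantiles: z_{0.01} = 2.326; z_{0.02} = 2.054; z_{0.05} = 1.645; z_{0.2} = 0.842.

n = 25 per group

Cohen's d = |M₁ − M₂| / SD_pooled = |47.4 − 33.6| / 15.2 = 13.8 / 15.2 = 0.908.
For two independent groups with equal n: n = 2·((z_{α} + z_β) / d)².
z_{α} + z_β = 2.326 + 0.842 = 3.168.
n = 2 × (3.168 / 0.908)² = 2 × 3.489² = 2 × 12.17 = 24.3.
Round up to the next whole participant.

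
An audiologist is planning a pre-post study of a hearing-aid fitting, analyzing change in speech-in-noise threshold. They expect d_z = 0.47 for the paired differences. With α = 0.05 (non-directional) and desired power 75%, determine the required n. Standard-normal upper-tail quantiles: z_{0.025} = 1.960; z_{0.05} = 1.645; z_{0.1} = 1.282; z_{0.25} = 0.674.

For a paired (one-sample on differences) test: n = ((z_{α/2} + z_β) / d)².
z_{α/2} + z_β = 1.960 + 0.674 = 2.634.
n = (2.634 / 0.47)² = 5.604² = 31.41.
Round up.

n = 32 pairs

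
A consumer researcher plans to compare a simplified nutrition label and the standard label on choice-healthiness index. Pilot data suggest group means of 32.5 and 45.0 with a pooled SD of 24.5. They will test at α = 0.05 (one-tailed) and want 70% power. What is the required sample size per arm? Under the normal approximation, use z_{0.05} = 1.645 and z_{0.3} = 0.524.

n = 37 per group

Cohen's d = |M₁ − M₂| / SD_pooled = |32.5 − 45.0| / 24.5 = 12.5 / 24.5 = 0.510.
For two independent groups with equal n: n = 2·((z_{α} + z_β) / d)².
z_{α} + z_β = 1.645 + 0.524 = 2.169.
n = 2 × (2.169 / 0.510)² = 2 × 4.253² = 2 × 18.09 = 36.2.
Round up to the next whole participant.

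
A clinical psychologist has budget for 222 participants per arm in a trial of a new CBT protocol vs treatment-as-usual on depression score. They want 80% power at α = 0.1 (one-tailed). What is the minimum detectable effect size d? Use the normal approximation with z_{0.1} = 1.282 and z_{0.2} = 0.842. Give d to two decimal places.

For two independent groups of n = 222 each: d_min = (z_{α} + z_β)·√(2/n).
z-sum = 1.282 + 0.842 = 2.124.
d_min = 2.124 × √(2/222) = 2.124 × 0.0949 = 0.202.

d_min ≈ 0.20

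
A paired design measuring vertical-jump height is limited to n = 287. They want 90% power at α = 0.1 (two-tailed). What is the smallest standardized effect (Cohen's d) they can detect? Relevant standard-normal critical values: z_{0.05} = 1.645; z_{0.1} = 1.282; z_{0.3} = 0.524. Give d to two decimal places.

d_min ≈ 0.17

For a single sample (or paired design) of n = 287: d_min = (z_{α/2} + z_β)/√n.
z-sum = 1.645 + 1.282 = 2.927.
d_min = 2.927 / √287 = 2.927 / 16.941 = 0.173.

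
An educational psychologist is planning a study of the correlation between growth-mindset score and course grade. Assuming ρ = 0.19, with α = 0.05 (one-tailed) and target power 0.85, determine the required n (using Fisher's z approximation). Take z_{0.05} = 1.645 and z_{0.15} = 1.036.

Fisher's z: C = ½·ln((1+r)/(1−r)) = ½·ln(1.4691) = 0.1923.
n = ((z_{α} + z_β)/C)² + 3.
(1.645 + 1.036) / 0.1923 = 2.681 / 0.1923 = 13.942.
n = 13.942² + 3 = 194.37 + 3 = 197.4.
Round up.

n = 198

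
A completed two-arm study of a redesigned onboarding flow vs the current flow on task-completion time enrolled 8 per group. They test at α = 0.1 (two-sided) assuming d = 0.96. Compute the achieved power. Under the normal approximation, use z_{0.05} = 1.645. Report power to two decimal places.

power ≈ 0.61

For two equal groups, power = Φ(d·√(n/2) − z_{α/2}).
d·√(n/2) = 0.96 × √(8/2) = 0.96 × 2.000 = 1.920.
z_β = 1.920 − 1.645 = 0.275.
Power = Φ(0.275) = 0.608.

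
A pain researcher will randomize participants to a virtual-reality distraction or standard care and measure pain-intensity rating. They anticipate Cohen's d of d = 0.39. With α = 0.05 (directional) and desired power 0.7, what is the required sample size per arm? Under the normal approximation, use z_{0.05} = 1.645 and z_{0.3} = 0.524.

n = 62 per group

For two independent groups with equal n: n = 2·((z_{α} + z_β) / d)².
z_{α} + z_β = 1.645 + 0.524 = 2.169.
n = 2 × (2.169 / 0.39)² = 2 × 5.562² = 2 × 30.93 = 61.9.
Round up to the next whole participant.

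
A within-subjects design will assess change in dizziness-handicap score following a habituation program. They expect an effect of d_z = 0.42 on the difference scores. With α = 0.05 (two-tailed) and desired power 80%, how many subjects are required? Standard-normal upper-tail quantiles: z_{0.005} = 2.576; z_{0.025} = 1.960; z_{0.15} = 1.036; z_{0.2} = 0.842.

For a paired (one-sample on differences) test: n = ((z_{α/2} + z_β) / d)².
z_{α/2} + z_β = 1.960 + 0.842 = 2.802.
n = (2.802 / 0.42)² = 6.671² = 44.51.
Round up.

n = 45 pairs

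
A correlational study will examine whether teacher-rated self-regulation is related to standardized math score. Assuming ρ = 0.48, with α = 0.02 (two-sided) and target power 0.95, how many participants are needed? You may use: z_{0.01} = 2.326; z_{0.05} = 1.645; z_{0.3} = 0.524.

n = 61

Fisher's z: C = ½·ln((1+r)/(1−r)) = ½·ln(2.8462) = 0.5230.
n = ((z_{α/2} + z_β)/C)² + 3.
(2.326 + 1.645) / 0.5230 = 3.971 / 0.5230 = 7.593.
n = 7.593² + 3 = 57.65 + 3 = 60.6.
Round up.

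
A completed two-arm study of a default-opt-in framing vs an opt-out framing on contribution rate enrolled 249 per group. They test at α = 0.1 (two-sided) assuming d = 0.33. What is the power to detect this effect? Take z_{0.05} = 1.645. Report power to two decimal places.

For two equal groups, power = Φ(d·√(n/2) − z_{α/2}).
d·√(n/2) = 0.33 × √(249/2) = 0.33 × 11.158 = 3.682.
z_β = 3.682 − 1.645 = 2.037.
Power = Φ(2.037) = 0.979.

power ≈ 0.98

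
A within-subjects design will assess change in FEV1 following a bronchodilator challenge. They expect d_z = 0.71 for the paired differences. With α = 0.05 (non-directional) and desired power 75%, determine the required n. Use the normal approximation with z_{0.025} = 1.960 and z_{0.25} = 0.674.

For a paired (one-sample on differences) test: n = ((z_{α/2} + z_β) / d)².
z_{α/2} + z_β = 1.960 + 0.674 = 2.634.
n = (2.634 / 0.71)² = 3.710² = 13.76.
Round up.

n = 14 pairs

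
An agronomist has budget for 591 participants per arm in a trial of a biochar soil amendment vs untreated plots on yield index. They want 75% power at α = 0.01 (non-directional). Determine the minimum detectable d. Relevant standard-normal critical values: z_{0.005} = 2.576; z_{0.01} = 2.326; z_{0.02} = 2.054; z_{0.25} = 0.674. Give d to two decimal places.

d_min ≈ 0.19

For two independent groups of n = 591 each: d_min = (z_{α/2} + z_β)·√(2/n).
z-sum = 2.576 + 0.674 = 3.250.
d_min = 3.250 × √(2/591) = 3.250 × 0.0582 = 0.189.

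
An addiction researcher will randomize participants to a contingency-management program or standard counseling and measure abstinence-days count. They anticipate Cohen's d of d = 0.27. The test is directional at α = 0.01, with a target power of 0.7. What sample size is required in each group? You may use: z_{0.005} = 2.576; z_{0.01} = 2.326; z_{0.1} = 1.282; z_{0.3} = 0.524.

For two independent groups with equal n: n = 2·((z_{α} + z_β) / d)².
z_{α} + z_β = 2.326 + 0.524 = 2.850.
n = 2 × (2.850 / 0.27)² = 2 × 10.556² = 2 × 111.42 = 222.8.
Round up to the next whole participant.

n = 223 per group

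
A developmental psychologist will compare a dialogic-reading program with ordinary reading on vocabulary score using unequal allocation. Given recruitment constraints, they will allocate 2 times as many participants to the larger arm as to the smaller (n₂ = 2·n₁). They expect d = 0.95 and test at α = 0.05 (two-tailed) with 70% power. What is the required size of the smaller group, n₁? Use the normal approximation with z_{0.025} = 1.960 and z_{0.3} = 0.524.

With allocation ratio k = n₂/n₁ = 2, Var(x̄₁−x̄₂) = σ²(1/n₁ + 1/(k·n₁)) = σ²·(k+1)/(k·n₁).
So n₁ = (1 + 1/k)·((z_{α/2} + z_β)/d)² = 1.500 × (2.484/0.95)².
n₁ = 1.500 × 6.84 = 10.3.
Round up: n₁ = 11, giving n₂ = 2 × 11 = 22.

n₁ = 11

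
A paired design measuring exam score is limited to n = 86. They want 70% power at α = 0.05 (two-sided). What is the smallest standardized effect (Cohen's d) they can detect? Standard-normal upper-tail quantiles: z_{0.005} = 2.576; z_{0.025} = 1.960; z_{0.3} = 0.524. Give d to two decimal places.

For a single sample (or paired design) of n = 86: d_min = (z_{α/2} + z_β)/√n.
z-sum = 1.960 + 0.524 = 2.484.
d_min = 2.484 / √86 = 2.484 / 9.274 = 0.268.

d_min ≈ 0.27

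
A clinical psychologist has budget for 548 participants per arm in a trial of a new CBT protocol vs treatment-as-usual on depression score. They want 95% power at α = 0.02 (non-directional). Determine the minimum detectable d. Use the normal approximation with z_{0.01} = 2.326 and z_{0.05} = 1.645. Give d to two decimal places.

d_min ≈ 0.24

For two independent groups of n = 548 each: d_min = (z_{α/2} + z_β)·√(2/n).
z-sum = 2.326 + 1.645 = 3.971.
d_min = 3.971 × √(2/548) = 3.971 × 0.0604 = 0.240.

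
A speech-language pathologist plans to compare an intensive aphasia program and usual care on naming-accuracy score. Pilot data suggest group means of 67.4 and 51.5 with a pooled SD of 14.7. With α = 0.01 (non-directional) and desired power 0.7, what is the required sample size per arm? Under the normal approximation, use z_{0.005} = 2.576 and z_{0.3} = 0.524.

Cohen's d = |M₁ − M₂| / SD_pooled = |67.4 − 51.5| / 14.7 = 15.9 / 14.7 = 1.082.
For two independent groups with equal n: n = 2·((z_{α/2} + z_β) / d)².
z_{α/2} + z_β = 2.576 + 0.524 = 3.100.
n = 2 × (3.100 / 1.082)² = 2 × 2.865² = 2 × 8.21 = 16.4.
Round up to the next whole participant.

n = 17 per group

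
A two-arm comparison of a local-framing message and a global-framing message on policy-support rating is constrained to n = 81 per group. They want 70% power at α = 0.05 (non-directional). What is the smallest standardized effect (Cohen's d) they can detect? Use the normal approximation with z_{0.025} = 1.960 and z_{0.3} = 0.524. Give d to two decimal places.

For two independent groups of n = 81 each: d_min = (z_{α/2} + z_β)·√(2/n).
z-sum = 1.960 + 0.524 = 2.484.
d_min = 2.484 × √(2/81) = 2.484 × 0.1571 = 0.390.

d_min ≈ 0.39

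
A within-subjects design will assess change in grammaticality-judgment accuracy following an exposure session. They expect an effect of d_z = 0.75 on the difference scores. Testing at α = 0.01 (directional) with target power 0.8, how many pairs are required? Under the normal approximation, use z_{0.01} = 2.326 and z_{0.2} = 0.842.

n = 18 pairs

For a paired (one-sample on differences) test: n = ((z_{α} + z_β) / d)².
z_{α} + z_β = 2.326 + 0.842 = 3.168.
n = (3.168 / 0.75)² = 4.224² = 17.84.
Round up.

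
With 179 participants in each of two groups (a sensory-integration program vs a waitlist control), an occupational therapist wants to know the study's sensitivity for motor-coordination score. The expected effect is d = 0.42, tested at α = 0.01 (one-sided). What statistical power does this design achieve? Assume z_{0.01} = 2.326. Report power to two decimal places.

For two equal groups, power = Φ(d·√(n/2) − z_{α}).
d·√(n/2) = 0.42 × √(179/2) = 0.42 × 9.460 = 3.973.
z_β = 3.973 − 2.326 = 1.647.
Power = Φ(1.647) = 0.950.

power ≈ 0.95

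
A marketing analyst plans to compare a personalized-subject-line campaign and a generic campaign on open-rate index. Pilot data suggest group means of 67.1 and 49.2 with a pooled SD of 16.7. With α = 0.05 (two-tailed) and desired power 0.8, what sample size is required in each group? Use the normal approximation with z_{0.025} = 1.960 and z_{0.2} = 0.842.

n = 14 per group

Cohen's d = |M₁ − M₂| / SD_pooled = |67.1 − 49.2| / 16.7 = 17.9 / 16.7 = 1.072.
For two independent groups with equal n: n = 2·((z_{α/2} + z_β) / d)².
z_{α/2} + z_β = 1.960 + 0.842 = 2.802.
n = 2 × (2.802 / 1.072)² = 2 × 2.614² = 2 × 6.83 = 13.7.
Round up to the next whole participant.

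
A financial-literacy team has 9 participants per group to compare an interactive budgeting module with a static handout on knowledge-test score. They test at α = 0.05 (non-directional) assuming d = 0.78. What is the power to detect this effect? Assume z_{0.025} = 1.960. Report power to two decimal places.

power ≈ 0.38

For two equal groups, power = Φ(d·√(n/2) − z_{α/2}).
d·√(n/2) = 0.78 × √(9/2) = 0.78 × 2.121 = 1.655.
z_β = 1.655 − 1.960 = -0.305.
Power = Φ(-0.305) = 0.380.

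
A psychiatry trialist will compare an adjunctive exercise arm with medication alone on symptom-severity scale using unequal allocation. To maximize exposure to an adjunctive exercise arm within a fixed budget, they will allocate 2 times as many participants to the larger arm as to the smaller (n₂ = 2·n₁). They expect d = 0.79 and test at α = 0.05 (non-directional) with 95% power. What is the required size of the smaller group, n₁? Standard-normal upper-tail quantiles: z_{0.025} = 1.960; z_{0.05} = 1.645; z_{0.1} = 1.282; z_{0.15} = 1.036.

With allocation ratio k = n₂/n₁ = 2, Var(x̄₁−x̄₂) = σ²(1/n₁ + 1/(k·n₁)) = σ²·(k+1)/(k·n₁).
So n₁ = (1 + 1/k)·((z_{α/2} + z_β)/d)² = 1.500 × (3.605/0.79)².
n₁ = 1.500 × 20.82 = 31.2.
Round up: n₁ = 32, giving n₂ = 2 × 32 = 64.

n₁ = 32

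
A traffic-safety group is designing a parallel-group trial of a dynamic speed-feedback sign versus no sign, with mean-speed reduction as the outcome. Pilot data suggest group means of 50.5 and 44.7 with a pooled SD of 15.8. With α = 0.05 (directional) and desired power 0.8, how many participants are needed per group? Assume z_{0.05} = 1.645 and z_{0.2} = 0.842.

Cohen's d = |M₁ − M₂| / SD_pooled = |50.5 − 44.7| / 15.8 = 5.8 / 15.8 = 0.367.
For two independent groups with equal n: n = 2·((z_{α} + z_β) / d)².
z_{α} + z_β = 1.645 + 0.842 = 2.487.
n = 2 × (2.487 / 0.367)² = 2 × 6.777² = 2 × 45.92 = 91.8.
Round up to the next whole participant.

n = 92 per group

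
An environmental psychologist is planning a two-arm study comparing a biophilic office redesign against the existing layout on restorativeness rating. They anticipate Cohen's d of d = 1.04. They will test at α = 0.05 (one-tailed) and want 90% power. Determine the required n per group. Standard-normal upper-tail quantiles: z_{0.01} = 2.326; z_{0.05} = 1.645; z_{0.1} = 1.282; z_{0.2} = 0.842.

For two independent groups with equal n: n = 2·((z_{α} + z_β) / d)².
z_{α} + z_β = 1.645 + 1.282 = 2.927.
n = 2 × (2.927 / 1.04)² = 2 × 2.814² = 2 × 7.92 = 15.8.
Round up to the next whole participant.

n = 16 per group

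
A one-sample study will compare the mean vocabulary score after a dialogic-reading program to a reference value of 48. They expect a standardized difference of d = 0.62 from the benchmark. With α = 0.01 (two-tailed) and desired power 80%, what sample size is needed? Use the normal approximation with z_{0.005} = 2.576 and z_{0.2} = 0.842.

n = 31

For a one-sample test: n = ((z_{α/2} + z_β) / d)².
z_{α/2} + z_β = 2.576 + 0.842 = 3.418.
n = (3.418 / 0.62)² = 5.513² = 30.39.
Round up.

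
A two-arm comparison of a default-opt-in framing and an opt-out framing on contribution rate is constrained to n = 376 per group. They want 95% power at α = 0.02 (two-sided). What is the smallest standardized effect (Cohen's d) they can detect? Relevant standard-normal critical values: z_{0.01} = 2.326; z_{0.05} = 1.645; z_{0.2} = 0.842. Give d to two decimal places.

d_min ≈ 0.29

For two independent groups of n = 376 each: d_min = (z_{α/2} + z_β)·√(2/n).
z-sum = 2.326 + 1.645 = 3.971.
d_min = 3.971 × √(2/376) = 3.971 × 0.0729 = 0.290.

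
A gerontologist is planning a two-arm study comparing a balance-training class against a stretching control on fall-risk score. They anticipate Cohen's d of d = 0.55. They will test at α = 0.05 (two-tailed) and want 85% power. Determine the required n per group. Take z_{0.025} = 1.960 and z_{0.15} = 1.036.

n = 60 per group

For two independent groups with equal n: n = 2·((z_{α/2} + z_β) / d)².
z_{α/2} + z_β = 1.960 + 1.036 = 2.996.
n = 2 × (2.996 / 0.55)² = 2 × 5.447² = 2 × 29.67 = 59.3.
Round up to the next whole participant.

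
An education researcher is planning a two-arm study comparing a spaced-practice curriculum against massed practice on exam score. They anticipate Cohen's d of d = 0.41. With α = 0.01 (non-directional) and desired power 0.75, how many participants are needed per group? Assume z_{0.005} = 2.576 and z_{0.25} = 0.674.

For two independent groups with equal n: n = 2·((z_{α/2} + z_β) / d)².
z_{α/2} + z_β = 2.576 + 0.674 = 3.250.
n = 2 × (3.250 / 0.41)² = 2 × 7.927² = 2 × 62.83 = 125.7.
Round up to the next whole participant.

n = 126 per group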